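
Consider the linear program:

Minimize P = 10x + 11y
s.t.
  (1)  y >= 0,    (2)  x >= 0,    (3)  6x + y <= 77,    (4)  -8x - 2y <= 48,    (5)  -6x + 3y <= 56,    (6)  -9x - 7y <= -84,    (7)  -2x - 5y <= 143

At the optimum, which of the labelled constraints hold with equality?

(1) and (6)

Corner points and P = 10x + 11y:
  (77/6, 0) → P = 385/3
  (28/3, 0) → P = 280/3
  (0, 56/3) → P = 616/3
  (0, 12) → P = 132
  (175/24, 133/4) → P = 1316/3

The minimum is at (28/3, 0). Substituting into each constraint, equality holds for (1) and (6); the remaining constraints have slack.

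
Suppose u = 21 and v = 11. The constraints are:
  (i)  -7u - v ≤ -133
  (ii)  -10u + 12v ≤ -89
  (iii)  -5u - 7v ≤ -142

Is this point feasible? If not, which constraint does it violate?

not feasible — violates (ii)

Constraint (ii): -10u + 12v = -78, which is not ≤ -89. All other constraints are satisfied.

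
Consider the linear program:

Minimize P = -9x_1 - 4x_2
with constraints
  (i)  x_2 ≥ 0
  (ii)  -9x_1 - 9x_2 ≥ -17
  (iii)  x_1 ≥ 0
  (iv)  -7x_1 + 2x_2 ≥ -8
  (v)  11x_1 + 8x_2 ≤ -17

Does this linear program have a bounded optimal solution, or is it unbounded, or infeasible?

infeasible

The boundaries x_2 = 0 and x_1 = 0 meet at (0, 0), but that point violates 11x_1 + 8x_2 ≤ -17. Every candidate vertex is excluded by some other constraint, so the feasible region is empty.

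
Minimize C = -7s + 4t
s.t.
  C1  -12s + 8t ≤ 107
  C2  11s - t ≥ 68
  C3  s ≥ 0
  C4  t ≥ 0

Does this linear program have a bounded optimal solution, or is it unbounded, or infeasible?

From the feasible point (651/76, 1993/76), moving in the direction (8, 12) keeps every constraint satisfied while C decreases without bound.

unbounded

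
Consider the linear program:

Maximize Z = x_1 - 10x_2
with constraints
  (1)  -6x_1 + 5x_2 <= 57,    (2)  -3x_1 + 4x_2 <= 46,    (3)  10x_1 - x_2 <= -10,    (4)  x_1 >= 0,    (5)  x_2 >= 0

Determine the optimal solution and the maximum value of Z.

x_1 = 0, x_2 = 10, maximum Z = -100

Corner points and Z = x_1 - 10x_2:
  (7/44, 255/22) → Z = -463/4
  (0, 57/5) → Z = -114
  (0, 10) → Z = -100

At the optimal vertex, 10x_1 - x_2 = -10 and x_1 = 0.
Solving simultaneously gives x_1 = 0, x_2 = 10.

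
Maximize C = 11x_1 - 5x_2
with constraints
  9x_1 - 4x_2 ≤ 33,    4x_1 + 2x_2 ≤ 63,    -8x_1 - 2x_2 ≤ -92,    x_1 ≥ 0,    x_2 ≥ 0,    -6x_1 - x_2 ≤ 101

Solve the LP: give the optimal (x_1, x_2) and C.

Extreme points and C = 11x_1 - 5x_2:
  (159/17, 435/34) → C = 1323/34
  (217/25, 282/25) → C = 977/25
  (29/4, 17) → C = -21/4

The binding constraints are 9x_1 - 4x_2 = 33 and -8x_1 - 2x_2 = -92.
Solving simultaneously gives x_1 = 217/25, x_2 = 282/25.

x_1 = 217/25, x_2 = 282/25, maximum C = 977/25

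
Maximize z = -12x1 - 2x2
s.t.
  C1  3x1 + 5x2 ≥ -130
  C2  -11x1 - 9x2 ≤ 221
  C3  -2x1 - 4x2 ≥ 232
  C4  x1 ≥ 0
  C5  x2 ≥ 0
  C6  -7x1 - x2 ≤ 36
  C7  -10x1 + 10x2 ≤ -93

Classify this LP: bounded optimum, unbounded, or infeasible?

infeasible

The boundaries 3x1 + 5x2 = -130 and -2x1 - 4x2 = 232 meet at (320, -218), but that point violates x2 ≥ 0. Every candidate vertex is excluded by some other constraint, so the feasible region is empty.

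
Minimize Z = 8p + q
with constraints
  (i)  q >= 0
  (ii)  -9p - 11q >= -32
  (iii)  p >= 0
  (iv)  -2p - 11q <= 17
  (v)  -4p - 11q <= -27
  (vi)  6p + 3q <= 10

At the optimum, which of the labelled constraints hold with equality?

(iii) and (v)

Feasible corners and Z = 8p + q:
  (0, 32/11) → Z = 32/11
  (14/39, 34/13) → Z = 214/39
  (0, 27/11) → Z = 27/11
  (29/54, 61/27) → Z = 59/9

The minimum is at (0, 27/11). Substituting into each constraint, equality holds for (iii) and (v); the remaining constraints have slack.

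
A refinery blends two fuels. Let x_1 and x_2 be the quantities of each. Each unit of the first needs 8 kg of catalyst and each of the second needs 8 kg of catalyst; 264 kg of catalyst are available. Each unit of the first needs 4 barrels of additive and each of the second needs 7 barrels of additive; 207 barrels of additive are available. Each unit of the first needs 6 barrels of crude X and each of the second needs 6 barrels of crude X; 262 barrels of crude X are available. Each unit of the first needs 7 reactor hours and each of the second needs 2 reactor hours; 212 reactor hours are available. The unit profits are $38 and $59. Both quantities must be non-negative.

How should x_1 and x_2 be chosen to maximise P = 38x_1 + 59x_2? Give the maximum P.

x_1 = 8, x_2 = 25, maximum P = 1779

Vertices and P = 38x_1 + 59x_2:
  (0, 0) → P = 0
  (0, 207/7) → P = 12213/7
  (212/7, 0) → P = 8056/7
  (8, 25) → P = 1779
  (146/5, 19/5) → P = 6669/5

The binding constraints are 8x_1 + 8x_2 = 264 and 4x_1 + 7x_2 = 207.
Solving simultaneously gives x_1 = 8, x_2 = 25.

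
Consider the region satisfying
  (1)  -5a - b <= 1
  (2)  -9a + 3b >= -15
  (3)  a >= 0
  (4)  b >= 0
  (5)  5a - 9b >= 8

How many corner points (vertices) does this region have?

The feasible vertices (each the meet of two boundaries and inside every other half-plane) are:
  (5/3, 0)
  (37/22, 1/22)
  (8/5, 0)

3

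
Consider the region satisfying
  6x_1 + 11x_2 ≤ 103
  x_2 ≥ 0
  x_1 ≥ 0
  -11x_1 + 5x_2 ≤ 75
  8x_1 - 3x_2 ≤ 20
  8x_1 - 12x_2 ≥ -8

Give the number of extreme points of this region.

4

The feasible vertices (each the meet of two boundaries and inside every other half-plane) are:
  (0, 0)
  (5/2, 0)
  (0, 2/3)
  (11/3, 28/9)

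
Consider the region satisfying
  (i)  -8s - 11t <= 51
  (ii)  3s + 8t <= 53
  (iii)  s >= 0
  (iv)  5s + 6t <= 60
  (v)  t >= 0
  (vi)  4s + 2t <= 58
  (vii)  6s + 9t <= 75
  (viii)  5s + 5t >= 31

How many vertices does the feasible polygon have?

6

Of the 28 pairwise boundary intersections, those satisfying every inequality are:
  (0, 53/8)
  (41/7, 31/7)
  (0, 31/5)
  (12, 0)
  (10, 5/3)
  (31/5, 0)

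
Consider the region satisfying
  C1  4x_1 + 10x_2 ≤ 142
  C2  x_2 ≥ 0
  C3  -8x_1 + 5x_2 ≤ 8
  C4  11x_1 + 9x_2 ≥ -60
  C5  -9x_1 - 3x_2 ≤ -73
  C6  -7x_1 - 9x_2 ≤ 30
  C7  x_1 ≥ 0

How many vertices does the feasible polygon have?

4

The feasible vertices (each the meet of two boundaries and inside every other half-plane) are:
  (71/2, 0)
  (63/10, 292/25)
  (73/9, 0)
  (341/69, 656/69)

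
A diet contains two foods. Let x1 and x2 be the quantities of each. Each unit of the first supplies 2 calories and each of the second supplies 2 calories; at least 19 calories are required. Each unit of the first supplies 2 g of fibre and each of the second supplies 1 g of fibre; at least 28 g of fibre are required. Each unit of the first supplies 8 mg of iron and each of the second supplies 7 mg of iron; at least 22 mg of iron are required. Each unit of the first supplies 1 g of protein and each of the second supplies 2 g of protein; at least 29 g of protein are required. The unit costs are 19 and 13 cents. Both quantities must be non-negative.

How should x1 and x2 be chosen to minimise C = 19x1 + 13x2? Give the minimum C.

Vertices and C = 19x1 + 13x2:
  (0, 28) → C = 364
  (29, 0) → C = 551
  (9, 10) → C = 301
The feasible region is unbounded (it extends along (0, 1), (1, 0)), but C strictly increases along every unbounded feasible direction, so there is no improving ray and the minimum is attained at a vertex.

The binding constraints are 2x1 + x2 = 28 and x1 + 2x2 = 29.
Solving simultaneously gives x1 = 9, x2 = 10.

x1 = 9, x2 = 10, minimum C = 301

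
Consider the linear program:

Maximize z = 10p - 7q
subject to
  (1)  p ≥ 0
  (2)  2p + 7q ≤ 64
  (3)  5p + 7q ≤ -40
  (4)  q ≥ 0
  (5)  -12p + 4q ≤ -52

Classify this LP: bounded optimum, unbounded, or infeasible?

The boundaries p = 0 and -12p + 4q = -52 meet at (0, -13), but that point violates q ≥ 0. Every candidate vertex is excluded by some other constraint, so the feasible region is empty.

infeasible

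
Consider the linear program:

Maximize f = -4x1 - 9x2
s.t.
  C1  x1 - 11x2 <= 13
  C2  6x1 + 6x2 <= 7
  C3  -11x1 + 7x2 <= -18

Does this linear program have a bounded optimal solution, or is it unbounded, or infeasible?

Extreme points and f = -4x1 - 9x2:
  (155/72, -71/72) → f = 19/72
  (107/114, -125/114) → f = 697/114
  (157/108, -31/108) → f = -349/108
The feasible region has finitely many vertices and no improving ray; the maximum is 697/114 at (107/114, -125/114).

bounded optimum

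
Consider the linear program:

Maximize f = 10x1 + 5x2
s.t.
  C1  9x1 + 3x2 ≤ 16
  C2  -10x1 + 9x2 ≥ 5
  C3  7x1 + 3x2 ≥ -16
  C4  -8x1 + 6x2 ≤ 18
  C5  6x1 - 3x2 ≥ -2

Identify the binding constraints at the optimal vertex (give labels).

Feasible corners and f = 10x1 + 5x2:
  (43/37, 205/111) → f = 2315/111
  (14/15, 38/15) → f = 22
  (-1/8, 5/12) → f = 5/6

The maximum is at (14/15, 38/15). Substituting into each constraint, equality holds for C1 and C5; the remaining constraints have slack.

C1 and C5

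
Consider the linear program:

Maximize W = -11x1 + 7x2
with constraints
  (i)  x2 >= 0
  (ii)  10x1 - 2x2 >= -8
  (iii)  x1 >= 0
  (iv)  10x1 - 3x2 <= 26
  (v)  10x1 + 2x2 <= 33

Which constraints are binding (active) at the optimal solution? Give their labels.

Extreme points and W = -11x1 + 7x2:
  (0, 0) → W = 0
  (13/5, 0) → W = -143/5
  (0, 4) → W = 28
  (5/4, 41/4) → W = 58
  (151/50, 7/5) → W = -1171/50

The maximum is at (5/4, 41/4). Substituting into each constraint, equality holds for (ii) and (v); the remaining constraints have slack.

(ii) and (v)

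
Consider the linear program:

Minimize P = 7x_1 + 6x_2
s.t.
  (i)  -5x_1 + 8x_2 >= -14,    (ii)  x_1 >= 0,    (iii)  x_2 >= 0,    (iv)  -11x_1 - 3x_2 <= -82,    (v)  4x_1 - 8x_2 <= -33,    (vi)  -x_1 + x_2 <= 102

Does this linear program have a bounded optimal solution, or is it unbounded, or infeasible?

Extreme points and P = 7x_1 + 6x_2:
  (47, 221/8) → P = 1979/4
  (0, 82/3) → P = 164
  (0, 102) → P = 612
  (557/100, 691/100) → P = 1609/20
The feasible region has finitely many vertices and no improving ray; the minimum is 1609/20 at (557/100, 691/100).

bounded optimum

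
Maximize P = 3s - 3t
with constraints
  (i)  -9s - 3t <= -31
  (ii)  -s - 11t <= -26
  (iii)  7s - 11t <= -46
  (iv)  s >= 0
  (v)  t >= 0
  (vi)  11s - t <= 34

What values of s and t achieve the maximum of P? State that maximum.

s = 70/19, t = 124/19, maximum P = -162/19

Extreme points and P = 3s - 3t:
  (203/120, 631/120) → P = -107/10
  (0, 31/3) → P = -31
  (70/19, 124/19) → P = -162/19
The feasible region is unbounded (it extends along (0, 1), (1, 11)), but P strictly decreases along every unbounded feasible direction, so there is no improving ray and the maximum is attained at a vertex.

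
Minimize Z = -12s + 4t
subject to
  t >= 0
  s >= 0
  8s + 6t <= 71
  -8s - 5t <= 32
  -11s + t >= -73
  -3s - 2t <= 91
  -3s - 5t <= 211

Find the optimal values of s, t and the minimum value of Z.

s = 73/11, t = 0, minimum Z = -876/11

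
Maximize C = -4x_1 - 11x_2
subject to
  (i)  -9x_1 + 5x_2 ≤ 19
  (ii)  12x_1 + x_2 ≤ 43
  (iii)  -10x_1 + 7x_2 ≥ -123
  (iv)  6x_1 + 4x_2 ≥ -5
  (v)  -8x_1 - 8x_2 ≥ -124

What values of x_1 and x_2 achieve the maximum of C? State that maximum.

x_1 = 59/14, x_2 = -53/7, maximum C = 465/7

Corner points and C = -4x_1 - 11x_2:
  (196/69, 205/23) → C = -7549/69
  (-101/66, 23/22) → C = -355/66
  (59/14, -53/7) → C = 465/7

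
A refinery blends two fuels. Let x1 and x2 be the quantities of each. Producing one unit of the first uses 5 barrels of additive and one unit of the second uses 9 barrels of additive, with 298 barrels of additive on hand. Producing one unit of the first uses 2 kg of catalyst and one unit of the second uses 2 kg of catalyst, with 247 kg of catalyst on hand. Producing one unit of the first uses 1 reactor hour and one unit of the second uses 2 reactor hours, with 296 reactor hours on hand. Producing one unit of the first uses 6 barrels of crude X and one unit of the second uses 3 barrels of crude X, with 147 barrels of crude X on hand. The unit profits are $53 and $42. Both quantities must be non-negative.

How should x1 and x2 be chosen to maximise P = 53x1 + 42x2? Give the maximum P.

Corner points and P = 53x1 + 42x2:
  (0, 0) → P = 0
  (0, 298/9) → P = 4172/3
  (49/2, 0) → P = 2597/2
  (11, 27) → P = 1717

The optimum lies where 5x1 + 9x2 = 298 and 6x1 + 3x2 = 147.
Solving simultaneously gives x1 = 11, x2 = 27.

x1 = 11, x2 = 27, maximum P = 1717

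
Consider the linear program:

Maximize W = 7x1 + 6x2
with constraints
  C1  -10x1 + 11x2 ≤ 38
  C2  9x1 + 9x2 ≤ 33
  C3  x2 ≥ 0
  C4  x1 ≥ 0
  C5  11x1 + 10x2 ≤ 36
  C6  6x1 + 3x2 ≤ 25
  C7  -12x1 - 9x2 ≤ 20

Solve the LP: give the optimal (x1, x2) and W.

Feasible corners and W = 7x1 + 6x2:
  (0, 38/11) → W = 228/11
  (16/221, 778/221) → W = 4780/221
  (0, 0) → W = 0
  (36/11, 0) → W = 252/11

At the optimal vertex, x2 = 0 and 11x1 + 10x2 = 36.
Solving simultaneously gives x1 = 36/11, x2 = 0.

x1 = 36/11, x2 = 0, maximum W = 252/11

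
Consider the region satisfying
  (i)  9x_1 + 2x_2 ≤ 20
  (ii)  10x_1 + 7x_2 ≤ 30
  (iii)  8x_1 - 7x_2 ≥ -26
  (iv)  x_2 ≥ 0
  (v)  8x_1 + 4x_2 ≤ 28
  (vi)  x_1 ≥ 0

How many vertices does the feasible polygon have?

The feasible vertices (each the meet of two boundaries and inside every other half-plane) are:
  (80/43, 70/43)
  (20/9, 0)
  (2/9, 250/63)
  (0, 26/7)
  (0, 0)

5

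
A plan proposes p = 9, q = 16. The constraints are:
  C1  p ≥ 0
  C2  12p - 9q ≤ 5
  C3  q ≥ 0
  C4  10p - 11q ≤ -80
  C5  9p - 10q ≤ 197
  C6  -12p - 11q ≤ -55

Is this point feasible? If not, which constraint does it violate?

C1: 9 ≥ 0 ✓
C2: -36 ≤ 5 ✓
C3: 16 ≥ 0 ✓
C4: -86 ≤ -80 ✓
C5: -79 ≤ 197 ✓
C6: -284 ≤ -55 ✓

feasible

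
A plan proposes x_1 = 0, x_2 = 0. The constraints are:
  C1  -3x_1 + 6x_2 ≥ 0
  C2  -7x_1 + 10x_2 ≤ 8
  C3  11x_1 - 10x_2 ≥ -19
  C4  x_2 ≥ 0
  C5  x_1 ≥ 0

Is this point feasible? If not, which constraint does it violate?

C1: 0 ≥ 0 ✓
C2: 0 ≤ 8 ✓
C3: 0 ≥ -19 ✓
C4: 0 ≥ 0 ✓
C5: 0 ≥ 0 ✓

feasible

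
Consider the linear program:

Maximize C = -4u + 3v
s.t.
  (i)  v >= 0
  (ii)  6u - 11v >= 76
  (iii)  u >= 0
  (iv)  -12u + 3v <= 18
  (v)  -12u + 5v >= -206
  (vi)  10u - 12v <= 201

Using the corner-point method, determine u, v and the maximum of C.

u = 38/3, v = 0, maximum C = -152/3

Corner points and C = -4u + 3v:
  (38/3, 0) → C = -152/3
  (103/6, 0) → C = -206/3
  (943/51, 54/17) → C = -3286/51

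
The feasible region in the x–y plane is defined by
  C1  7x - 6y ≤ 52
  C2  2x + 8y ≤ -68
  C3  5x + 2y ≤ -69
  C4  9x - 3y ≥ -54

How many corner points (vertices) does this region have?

3

Of the 6 pairwise boundary intersections, those satisfying every inequality are:
  (-155/22, -743/44)
  (-160/11, -282/11)
  (-105/11, -117/11)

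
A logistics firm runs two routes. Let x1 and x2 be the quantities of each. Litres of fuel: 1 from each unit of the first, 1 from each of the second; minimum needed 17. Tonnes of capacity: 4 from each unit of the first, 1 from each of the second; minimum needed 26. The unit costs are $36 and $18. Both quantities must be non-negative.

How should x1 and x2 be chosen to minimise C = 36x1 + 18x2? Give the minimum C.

Feasible corners and C = 36x1 + 18x2:
  (0, 26) → C = 468
  (17, 0) → C = 612
  (3, 14) → C = 360
The feasible region is unbounded (it extends along (0, 1), (1, 0)), but C strictly increases along every unbounded feasible direction, so there is no improving ray and the minimum is attained at a vertex.

The optimum lies where x1 + x2 = 17 and 4x1 + x2 = 26.
Solving simultaneously gives x1 = 3, x2 = 14.

x1 = 3, x2 = 14, minimum C = 360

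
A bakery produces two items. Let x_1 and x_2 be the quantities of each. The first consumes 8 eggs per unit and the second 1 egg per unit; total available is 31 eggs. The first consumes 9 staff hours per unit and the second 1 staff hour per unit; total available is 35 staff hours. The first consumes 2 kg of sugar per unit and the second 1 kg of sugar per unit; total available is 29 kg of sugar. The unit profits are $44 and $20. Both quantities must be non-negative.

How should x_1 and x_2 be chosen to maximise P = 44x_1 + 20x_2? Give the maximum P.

x_1 = 1/3, x_2 = 85/3, maximum P = 1744/3

Extreme points and P = 44x_1 + 20x_2:
  (0, 0) → P = 0
  (0, 29) → P = 580
  (31/8, 0) → P = 341/2
  (1/3, 85/3) → P = 1744/3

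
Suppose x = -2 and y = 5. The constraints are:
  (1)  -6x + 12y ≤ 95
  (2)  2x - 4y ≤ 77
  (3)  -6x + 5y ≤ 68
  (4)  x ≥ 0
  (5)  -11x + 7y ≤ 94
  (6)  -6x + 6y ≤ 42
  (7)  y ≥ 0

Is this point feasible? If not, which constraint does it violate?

Constraint (4): x = -2, which is not ≥ 0. All other constraints are satisfied.

not feasible — violates (4)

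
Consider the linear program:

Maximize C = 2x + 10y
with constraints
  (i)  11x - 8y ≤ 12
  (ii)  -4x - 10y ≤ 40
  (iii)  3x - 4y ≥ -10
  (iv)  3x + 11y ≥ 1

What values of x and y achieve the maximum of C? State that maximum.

Extreme points and C = 2x + 10y:
  (32/5, 73/10) → C = 429/5
  (28/29, -5/29) → C = 6/29
  (-106/45, 11/15) → C = 118/45

The optimum lies where 11x - 8y = 12 and 3x - 4y = -10.
Solving simultaneously gives x = 32/5, y = 73/10.

x = 32/5, y = 73/10, maximum C = 429/5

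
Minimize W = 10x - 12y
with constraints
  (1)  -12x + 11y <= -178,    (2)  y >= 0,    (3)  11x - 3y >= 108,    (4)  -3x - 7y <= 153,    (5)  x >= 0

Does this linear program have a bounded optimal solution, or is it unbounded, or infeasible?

From the feasible point (89/6, 0), moving in the direction (11, 12) keeps every constraint satisfied while W decreases without bound.

unbounded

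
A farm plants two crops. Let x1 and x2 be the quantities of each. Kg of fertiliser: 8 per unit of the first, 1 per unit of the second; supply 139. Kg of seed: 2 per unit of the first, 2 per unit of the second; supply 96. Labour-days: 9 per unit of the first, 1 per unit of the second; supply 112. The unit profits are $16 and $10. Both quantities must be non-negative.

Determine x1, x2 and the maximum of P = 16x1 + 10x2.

Feasible corners and P = 16x1 + 10x2:
  (0, 0) → P = 0
  (0, 48) → P = 480
  (112/9, 0) → P = 1792/9
  (8, 40) → P = 528

At the optimal vertex, 2x1 + 2x2 = 96 and 9x1 + x2 = 112.
Solving simultaneously gives x1 = 8, x2 = 40.

x1 = 8, x2 = 40, maximum P = 528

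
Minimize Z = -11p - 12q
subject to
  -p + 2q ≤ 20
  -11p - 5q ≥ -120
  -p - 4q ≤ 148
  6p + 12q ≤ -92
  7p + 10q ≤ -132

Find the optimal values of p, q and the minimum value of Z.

p = 124/5, q = -764/25, minimum Z = 2348/25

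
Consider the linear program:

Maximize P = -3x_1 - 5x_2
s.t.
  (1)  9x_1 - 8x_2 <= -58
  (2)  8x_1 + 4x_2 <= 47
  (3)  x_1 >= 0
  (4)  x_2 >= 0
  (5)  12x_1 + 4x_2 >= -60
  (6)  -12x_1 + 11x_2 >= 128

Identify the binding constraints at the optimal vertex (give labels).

Corner points and P = -3x_1 - 5x_2:
  (0, 47/4) → P = -235/4
  (5/136, 397/34) → P = -7955/136
  (0, 128/11) → P = -640/11

The maximum is at (0, 128/11). Substituting into each constraint, equality holds for (3) and (6); the remaining constraints have slack.

(3) and (6)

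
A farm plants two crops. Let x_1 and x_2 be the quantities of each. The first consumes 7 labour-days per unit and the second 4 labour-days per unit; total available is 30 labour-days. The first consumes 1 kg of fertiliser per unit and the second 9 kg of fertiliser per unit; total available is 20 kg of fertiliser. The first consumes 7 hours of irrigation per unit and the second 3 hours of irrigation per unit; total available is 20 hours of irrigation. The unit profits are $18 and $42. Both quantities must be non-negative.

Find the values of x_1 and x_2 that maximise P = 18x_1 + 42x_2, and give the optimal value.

x_1 = 2, x_2 = 2, maximum P = 120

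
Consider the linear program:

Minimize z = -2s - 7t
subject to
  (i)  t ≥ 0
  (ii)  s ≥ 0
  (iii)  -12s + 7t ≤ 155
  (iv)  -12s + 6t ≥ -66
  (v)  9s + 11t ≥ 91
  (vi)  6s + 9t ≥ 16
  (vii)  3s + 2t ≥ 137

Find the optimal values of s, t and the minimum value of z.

s = 116, t = 221, minimum z = -1779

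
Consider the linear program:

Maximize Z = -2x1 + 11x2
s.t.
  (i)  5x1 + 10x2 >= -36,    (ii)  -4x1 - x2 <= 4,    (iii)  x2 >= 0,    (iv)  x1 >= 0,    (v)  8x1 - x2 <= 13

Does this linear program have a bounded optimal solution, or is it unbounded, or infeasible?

unbounded

From the feasible point (0, 0), moving in the direction (0, 1) keeps every constraint satisfied while Z increases without bound.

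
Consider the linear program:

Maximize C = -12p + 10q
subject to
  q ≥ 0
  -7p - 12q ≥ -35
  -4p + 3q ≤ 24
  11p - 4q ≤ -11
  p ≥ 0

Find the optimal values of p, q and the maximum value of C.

Extreme points and C = -12p + 10q:
  (1/20, 231/80) → C = 1131/40
  (0, 35/12) → C = 175/6
  (0, 11/4) → C = 55/2

The binding constraints are -7p - 12q = -35 and p = 0.
Solving simultaneously gives p = 0, q = 35/12.

p = 0, q = 35/12, maximum C = 175/6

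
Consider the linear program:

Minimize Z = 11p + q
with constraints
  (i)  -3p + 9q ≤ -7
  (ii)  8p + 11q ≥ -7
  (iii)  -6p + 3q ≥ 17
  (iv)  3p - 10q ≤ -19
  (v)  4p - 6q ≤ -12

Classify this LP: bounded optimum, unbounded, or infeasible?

infeasible

The boundaries 8p + 11q = -7 and 3p - 10q = -19 meet at (-279/113, 131/113), but that point violates -3p + 9q ≤ -7. Every candidate vertex is excluded by some other constraint, so the feasible region is empty.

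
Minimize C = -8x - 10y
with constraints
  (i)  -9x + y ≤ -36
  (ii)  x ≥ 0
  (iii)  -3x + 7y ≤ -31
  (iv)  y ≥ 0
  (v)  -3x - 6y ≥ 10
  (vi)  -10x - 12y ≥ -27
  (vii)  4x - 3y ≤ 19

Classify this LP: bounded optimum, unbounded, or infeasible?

infeasible

The boundaries -10x - 12y = -27 and 4x - 3y = 19 meet at (103/26, -41/39), but that point violates -3x + 7y ≤ -31. Every candidate vertex is excluded by some other constraint, so the feasible region is empty.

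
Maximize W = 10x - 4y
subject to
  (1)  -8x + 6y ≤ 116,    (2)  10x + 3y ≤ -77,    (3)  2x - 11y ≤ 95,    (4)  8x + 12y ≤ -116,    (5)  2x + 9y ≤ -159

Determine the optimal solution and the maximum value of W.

x = -447/20, y = -127/10, maximum W = -1727/10

Corner points and W = 10x - 4y:
  (-923/38, -248/19) → W = -3623/19
  (-333/14, -260/21) → W = -565/3
  (-447/20, -127/10) → W = -1727/10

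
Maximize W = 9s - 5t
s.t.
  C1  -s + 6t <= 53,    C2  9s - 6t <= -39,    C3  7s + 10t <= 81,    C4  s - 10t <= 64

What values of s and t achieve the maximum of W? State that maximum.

Corner points and W = 9s - 5t:
  (-11/13, 113/13) → W = -664/13
  (-457/2, -117/4) → W = -7641/4
  (8/11, 167/22) → W = -691/22
  (-129/14, -205/28) → W = -1297/28

The optimum lies where 9s - 6t = -39 and 7s + 10t = 81.
Solving simultaneously gives s = 8/11, t = 167/22.

s = 8/11, t = 167/22, maximum W = -691/22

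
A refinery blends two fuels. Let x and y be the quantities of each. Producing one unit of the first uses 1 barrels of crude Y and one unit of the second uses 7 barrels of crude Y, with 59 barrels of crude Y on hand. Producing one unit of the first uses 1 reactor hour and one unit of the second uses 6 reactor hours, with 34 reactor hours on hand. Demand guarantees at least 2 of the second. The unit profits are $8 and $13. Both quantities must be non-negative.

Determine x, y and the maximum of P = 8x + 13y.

Corner points and P = 8x + 13y:
  (0, 17/3) → P = 221/3
  (0, 2) → P = 26
  (22, 2) → P = 202

The optimum lies where x + 6y = 34 and y = 2.
Solving simultaneously gives x = 22, y = 2.

x = 22, y = 2, maximum P = 202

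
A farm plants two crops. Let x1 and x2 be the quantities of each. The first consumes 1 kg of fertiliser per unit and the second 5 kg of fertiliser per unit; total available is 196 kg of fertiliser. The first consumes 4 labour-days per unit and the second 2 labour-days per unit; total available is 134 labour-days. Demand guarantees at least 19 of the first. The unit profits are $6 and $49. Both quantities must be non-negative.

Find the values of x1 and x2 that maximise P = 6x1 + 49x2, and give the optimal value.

x1 = 19, x2 = 29, maximum P = 1535

Vertices and P = 6x1 + 49x2:
  (67/2, 0) → P = 201
  (19, 0) → P = 114
  (19, 29) → P = 1535

The binding constraints are 4x1 + 2x2 = 134 and x1 = 19.
Solving simultaneously gives x1 = 19, x2 = 29.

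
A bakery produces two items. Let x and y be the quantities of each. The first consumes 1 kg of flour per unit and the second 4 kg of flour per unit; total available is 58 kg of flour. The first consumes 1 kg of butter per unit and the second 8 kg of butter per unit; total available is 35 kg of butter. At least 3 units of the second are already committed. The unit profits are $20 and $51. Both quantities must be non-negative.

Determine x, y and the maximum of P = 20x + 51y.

Extreme points and P = 20x + 51y:
  (0, 35/8) → P = 1785/8
  (0, 3) → P = 153
  (11, 3) → P = 373

The optimum lies where x + 8y = 35 and y = 3.
Solving simultaneously gives x = 11, y = 3.

x = 11, y = 3, maximum P = 373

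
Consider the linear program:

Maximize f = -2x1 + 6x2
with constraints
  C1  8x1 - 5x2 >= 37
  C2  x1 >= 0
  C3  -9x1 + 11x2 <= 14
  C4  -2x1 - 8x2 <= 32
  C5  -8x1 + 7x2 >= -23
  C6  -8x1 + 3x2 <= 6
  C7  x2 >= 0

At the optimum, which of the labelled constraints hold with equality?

Corner points and f = -2x1 + 6x2:
  (477/43, 445/43) → f = 1716/43
  (9, 7) → f = 24
  (351/25, 319/25) → f = 1212/25

The maximum is at (351/25, 319/25). Substituting into each constraint, equality holds for C3 and C5; the remaining constraints have slack.

C3 and C5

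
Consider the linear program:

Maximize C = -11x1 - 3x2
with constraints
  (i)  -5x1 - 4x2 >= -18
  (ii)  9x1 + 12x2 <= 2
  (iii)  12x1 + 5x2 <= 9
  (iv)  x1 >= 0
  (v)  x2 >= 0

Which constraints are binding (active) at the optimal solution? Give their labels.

Corner points and C = -11x1 - 3x2:
  (0, 1/6) → C = -1/2
  (2/9, 0) → C = -22/9
  (0, 0) → C = 0

The maximum is at (0, 0). Substituting into each constraint, equality holds for (iv) and (v); the remaining constraints have slack.

(iv) and (v)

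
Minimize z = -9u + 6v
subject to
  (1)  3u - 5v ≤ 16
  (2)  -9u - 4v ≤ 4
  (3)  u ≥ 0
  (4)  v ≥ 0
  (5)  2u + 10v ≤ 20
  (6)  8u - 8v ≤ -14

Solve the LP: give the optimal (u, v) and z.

u = 5/24, v = 47/24, minimum z = 79/8

Extreme points and z = -9u + 6v:
  (0, 2) → z = 12
  (0, 7/4) → z = 21/2
  (5/24, 47/24) → z = 79/8

The optimum lies where 2u + 10v = 20 and 8u - 8v = -14.
Solving simultaneously gives u = 5/24, v = 47/24.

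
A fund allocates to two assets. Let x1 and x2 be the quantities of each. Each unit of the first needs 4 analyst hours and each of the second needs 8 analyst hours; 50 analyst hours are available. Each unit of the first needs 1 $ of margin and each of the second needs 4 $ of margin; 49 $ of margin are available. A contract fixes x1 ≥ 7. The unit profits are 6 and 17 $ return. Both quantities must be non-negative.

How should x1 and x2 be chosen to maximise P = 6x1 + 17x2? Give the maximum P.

Corner points and P = 6x1 + 17x2:
  (25/2, 0) → P = 75
  (7, 0) → P = 42
  (7, 11/4) → P = 355/4

At the optimal vertex, 4x1 + 8x2 = 50 and x1 = 7.
Solving simultaneously gives x1 = 7, x2 = 11/4.

x1 = 7, x2 = 11/4, maximum P = 355/4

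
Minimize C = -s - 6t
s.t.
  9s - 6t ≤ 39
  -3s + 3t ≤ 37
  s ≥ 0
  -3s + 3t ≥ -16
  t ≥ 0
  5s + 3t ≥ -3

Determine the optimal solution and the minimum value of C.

s = 113/3, t = 50, minimum C = -1013/3

Extreme points and C = -s - 6t:
  (113/3, 50) → C = -1013/3
  (13/3, 0) → C = -13/3
  (0, 37/3) → C = -74
  (0, 0) → C = 0

At the optimal vertex, 9s - 6t = 39 and -3s + 3t = 37.
Solving simultaneously gives s = 113/3, t = 50.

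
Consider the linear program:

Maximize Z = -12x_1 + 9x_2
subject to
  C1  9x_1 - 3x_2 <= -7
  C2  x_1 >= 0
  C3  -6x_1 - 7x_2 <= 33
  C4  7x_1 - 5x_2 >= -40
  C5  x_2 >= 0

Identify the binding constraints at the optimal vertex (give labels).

C1 and C4

Vertices and Z = -12x_1 + 9x_2:
  (0, 7/3) → Z = 21
  (85/24, 311/24) → Z = 593/8
  (0, 8) → Z = 72

The maximum is at (85/24, 311/24). Substituting into each constraint, equality holds for C1 and C4; the remaining constraints have slack.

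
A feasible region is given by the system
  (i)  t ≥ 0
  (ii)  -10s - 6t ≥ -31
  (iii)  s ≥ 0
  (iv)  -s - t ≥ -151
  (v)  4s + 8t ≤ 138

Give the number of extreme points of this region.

The feasible vertices (each the meet of two boundaries and inside every other half-plane) are:
  (31/10, 0)
  (0, 0)
  (0, 31/6)

3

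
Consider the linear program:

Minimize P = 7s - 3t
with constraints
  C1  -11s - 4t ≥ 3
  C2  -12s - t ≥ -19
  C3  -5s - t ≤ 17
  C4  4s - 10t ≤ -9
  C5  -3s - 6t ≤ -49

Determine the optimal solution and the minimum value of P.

Corner points and P = 7s - 3t:
  (-65/9, 172/9) → P = -971/9
  (-107/27, 274/27) → P = -1571/27
  (-151/27, 296/27) → P = -1945/27

The binding constraints are -11s - 4t = 3 and -5s - t = 17.
Solving simultaneously gives s = -65/9, t = 172/9.

s = -65/9, t = 172/9, minimum P = -971/9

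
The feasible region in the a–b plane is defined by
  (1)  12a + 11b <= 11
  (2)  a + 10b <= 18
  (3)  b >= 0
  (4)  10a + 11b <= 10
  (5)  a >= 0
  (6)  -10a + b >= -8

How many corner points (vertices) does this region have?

Of the 15 pairwise boundary intersections, those satisfying every inequality are:
  (1/2, 5/11)
  (99/122, 7/61)
  (0, 0)
  (4/5, 0)
  (0, 10/11)

5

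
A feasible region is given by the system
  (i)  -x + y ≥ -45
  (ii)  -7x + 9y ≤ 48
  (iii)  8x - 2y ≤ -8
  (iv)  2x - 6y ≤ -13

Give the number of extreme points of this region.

The feasible vertices (each the meet of two boundaries and inside every other half-plane) are:
  (12/29, 164/29)
  (-57/8, -5/24)
  (-1/2, 2)

3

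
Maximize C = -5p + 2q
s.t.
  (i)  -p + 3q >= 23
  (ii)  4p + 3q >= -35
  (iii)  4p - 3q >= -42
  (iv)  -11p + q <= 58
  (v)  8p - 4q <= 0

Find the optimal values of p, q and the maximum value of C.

At the optimal vertex, 4p - 3q = -42 and -11p + q = 58.
Solving simultaneously gives p = -132/29, q = 230/29.

p = -132/29, q = 230/29, maximum C = 1120/29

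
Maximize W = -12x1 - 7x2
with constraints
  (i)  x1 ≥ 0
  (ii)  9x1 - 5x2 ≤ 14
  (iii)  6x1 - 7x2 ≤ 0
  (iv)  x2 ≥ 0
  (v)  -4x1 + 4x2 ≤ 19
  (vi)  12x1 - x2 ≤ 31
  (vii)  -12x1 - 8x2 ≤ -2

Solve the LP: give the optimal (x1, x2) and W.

x1 = 0, x2 = 1/4, maximum W = -7/4

Vertices and W = -12x1 - 7x2:
  (0, 19/4) → W = -133/4
  (0, 1/4) → W = -7/4
  (217/78, 31/13) → W = -651/13
  (7/66, 1/11) → W = -21/11
  (13/4, 8) → W = -95

The optimum lies where x1 = 0 and -12x1 - 8x2 = -2.
Solving simultaneously gives x1 = 0, x2 = 1/4.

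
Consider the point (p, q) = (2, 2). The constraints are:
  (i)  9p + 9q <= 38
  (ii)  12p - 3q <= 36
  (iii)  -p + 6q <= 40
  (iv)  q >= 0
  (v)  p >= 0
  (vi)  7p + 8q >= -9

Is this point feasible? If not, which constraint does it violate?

(i): 36 ≤ 38 ✓
(ii): 18 ≤ 36 ✓
(iii): 10 ≤ 40 ✓
(iv): 2 ≥ 0 ✓
(v): 2 ≥ 0 ✓
(vi): 30 ≥ -9 ✓

feasible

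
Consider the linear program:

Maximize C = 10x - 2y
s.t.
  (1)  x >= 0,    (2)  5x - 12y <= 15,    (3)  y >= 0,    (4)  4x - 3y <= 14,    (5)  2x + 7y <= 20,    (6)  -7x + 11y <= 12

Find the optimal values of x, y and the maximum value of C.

x = 79/17, y = 26/17, maximum C = 738/17

At the optimal vertex, 4x - 3y = 14 and 2x + 7y = 20.
Solving simultaneously gives x = 79/17, y = 26/17.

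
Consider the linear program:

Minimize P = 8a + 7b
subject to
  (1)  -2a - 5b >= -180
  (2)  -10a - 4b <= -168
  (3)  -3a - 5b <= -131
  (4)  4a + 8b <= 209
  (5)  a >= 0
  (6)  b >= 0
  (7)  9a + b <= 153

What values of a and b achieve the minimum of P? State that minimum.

The optimum lies where -10a - 4b = -168 and -3a - 5b = -131.
Solving simultaneously gives a = 158/19, b = 403/19.

a = 158/19, b = 403/19, minimum P = 215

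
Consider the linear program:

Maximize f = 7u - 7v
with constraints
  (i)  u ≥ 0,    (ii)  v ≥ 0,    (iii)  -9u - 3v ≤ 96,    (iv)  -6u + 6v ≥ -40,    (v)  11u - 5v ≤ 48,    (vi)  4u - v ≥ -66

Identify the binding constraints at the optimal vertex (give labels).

(ii) and (v)

Extreme points and f = 7u - 7v:
  (0, 0) → f = 0
  (0, 66) → f = -462
  (48/11, 0) → f = 336/11
The feasible region is unbounded (it extends along (5, 11), (1, 4)), but f strictly decreases along every unbounded feasible direction, so there is no improving ray and the maximum is attained at a vertex.

The maximum is at (48/11, 0). Substituting into each constraint, equality holds for (ii) and (v); the remaining constraints have slack.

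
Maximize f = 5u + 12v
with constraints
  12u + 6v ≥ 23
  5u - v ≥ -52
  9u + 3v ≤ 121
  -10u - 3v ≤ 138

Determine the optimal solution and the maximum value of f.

u = -35/24, v = 1073/24, maximum f = 12701/24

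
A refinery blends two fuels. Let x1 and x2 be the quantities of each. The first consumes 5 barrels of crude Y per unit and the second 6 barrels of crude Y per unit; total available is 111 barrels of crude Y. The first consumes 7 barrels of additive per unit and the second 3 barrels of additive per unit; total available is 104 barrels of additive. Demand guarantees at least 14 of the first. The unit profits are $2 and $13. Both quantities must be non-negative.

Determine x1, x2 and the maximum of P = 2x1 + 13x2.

x1 = 14, x2 = 2, maximum P = 54

Corner points and P = 2x1 + 13x2:
  (104/7, 0) → P = 208/7
  (14, 0) → P = 28
  (14, 2) → P = 54

The optimum lies where 7x1 + 3x2 = 104 and x1 = 14.
Solving simultaneously gives x1 = 14, x2 = 2.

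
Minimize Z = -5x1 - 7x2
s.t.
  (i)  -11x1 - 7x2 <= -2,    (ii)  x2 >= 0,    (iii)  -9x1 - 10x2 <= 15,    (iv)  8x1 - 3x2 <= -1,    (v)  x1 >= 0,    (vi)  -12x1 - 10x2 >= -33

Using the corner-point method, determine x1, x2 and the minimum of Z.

Feasible corners and Z = -5x1 - 7x2:
  (0, 1/3) → Z = -7/3
  (89/116, 69/29) → Z = -2377/116
  (0, 33/10) → Z = -231/10

At the optimal vertex, x1 = 0 and -12x1 - 10x2 = -33.
Solving simultaneously gives x1 = 0, x2 = 33/10.

x1 = 0, x2 = 33/10, minimum Z = -231/10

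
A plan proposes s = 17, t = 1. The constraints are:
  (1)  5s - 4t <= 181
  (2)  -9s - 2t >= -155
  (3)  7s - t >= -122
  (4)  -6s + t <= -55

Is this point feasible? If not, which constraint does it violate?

(1): 81 ≤ 181 ✓
(2): -155 ≥ -155 ✓
(3): 118 ≥ -122 ✓
(4): -101 ≤ -55 ✓

feasible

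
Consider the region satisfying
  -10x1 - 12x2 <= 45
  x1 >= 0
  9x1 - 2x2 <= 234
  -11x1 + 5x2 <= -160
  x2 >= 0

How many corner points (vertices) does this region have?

Pairwise boundary intersections that survive every other constraint:
  (850/23, 1134/23)
  (26, 0)
  (160/11, 0)

3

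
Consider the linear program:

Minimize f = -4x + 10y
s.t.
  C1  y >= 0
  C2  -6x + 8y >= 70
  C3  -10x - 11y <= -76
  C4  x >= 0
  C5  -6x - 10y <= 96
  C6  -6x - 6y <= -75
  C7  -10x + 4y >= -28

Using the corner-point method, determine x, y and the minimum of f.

Vertices and f = -4x + 10y:
  (15/7, 145/14) → f = 95
  (9, 31/2) → f = 119
  (0, 25/2) → f = 125
The feasible region is unbounded (it extends along (0, 1), (2, 5)), but f strictly increases along every unbounded feasible direction, so there is no improving ray and the minimum is attained at a vertex.

At the optimal vertex, -6x + 8y = 70 and -6x - 6y = -75.
Solving simultaneously gives x = 15/7, y = 145/14.

x = 15/7, y = 145/14, minimum f = 95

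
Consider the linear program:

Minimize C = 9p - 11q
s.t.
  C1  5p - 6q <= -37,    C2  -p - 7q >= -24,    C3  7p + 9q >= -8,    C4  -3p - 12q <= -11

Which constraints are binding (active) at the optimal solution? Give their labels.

Corner points and C = 9p - 11q:
  (-115/41, 157/41) → C = -2762/41
  (-127/29, 73/29) → C = -1946/29
  (-34/5, 22/5) → C = -548/5

The minimum is at (-34/5, 22/5). Substituting into each constraint, equality holds for C2 and C3; the remaining constraints have slack.

C2 and C3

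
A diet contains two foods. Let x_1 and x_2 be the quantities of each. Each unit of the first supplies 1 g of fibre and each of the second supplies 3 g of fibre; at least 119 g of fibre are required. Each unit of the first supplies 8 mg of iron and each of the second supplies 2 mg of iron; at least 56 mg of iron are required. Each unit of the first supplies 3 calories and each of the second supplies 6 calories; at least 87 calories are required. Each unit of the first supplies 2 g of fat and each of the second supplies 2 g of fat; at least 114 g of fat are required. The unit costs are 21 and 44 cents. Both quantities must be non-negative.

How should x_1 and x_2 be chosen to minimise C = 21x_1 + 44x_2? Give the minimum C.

Extreme points and C = 21x_1 + 44x_2:
  (0, 57) → C = 2508
  (119, 0) → C = 2499
  (26, 31) → C = 1910
The feasible region is unbounded (it extends along (0, 1), (1, 0)), but C strictly increases along every unbounded feasible direction, so there is no improving ray and the minimum is attained at a vertex.

x_1 = 26, x_2 = 31, minimum C = 1910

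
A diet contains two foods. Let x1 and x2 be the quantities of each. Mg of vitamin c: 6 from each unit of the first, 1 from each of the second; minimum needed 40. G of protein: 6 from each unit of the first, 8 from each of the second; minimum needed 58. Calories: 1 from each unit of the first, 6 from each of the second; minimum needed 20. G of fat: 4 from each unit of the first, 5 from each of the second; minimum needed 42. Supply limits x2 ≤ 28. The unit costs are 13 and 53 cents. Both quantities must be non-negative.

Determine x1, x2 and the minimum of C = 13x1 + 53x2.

x1 = 8, x2 = 2, minimum C = 210

Vertices and C = 13x1 + 53x2:
  (20, 0) → C = 260
  (79/13, 46/13) → C = 3465/13
  (2, 28) → C = 1510
  (8, 2) → C = 210
The feasible region is unbounded (it extends along (1, 0)), but C strictly increases along every unbounded feasible direction, so there is no improving ray and the minimum is attained at a vertex.

The binding constraints are x1 + 6x2 = 20 and 4x1 + 5x2 = 42.
Solving simultaneously gives x1 = 8, x2 = 2.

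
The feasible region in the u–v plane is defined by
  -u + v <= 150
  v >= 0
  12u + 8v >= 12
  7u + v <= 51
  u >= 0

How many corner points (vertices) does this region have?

Of the 10 pairwise boundary intersections, those satisfying every inequality are:
  (1, 0)
  (51/7, 0)
  (0, 3/2)
  (0, 51)

4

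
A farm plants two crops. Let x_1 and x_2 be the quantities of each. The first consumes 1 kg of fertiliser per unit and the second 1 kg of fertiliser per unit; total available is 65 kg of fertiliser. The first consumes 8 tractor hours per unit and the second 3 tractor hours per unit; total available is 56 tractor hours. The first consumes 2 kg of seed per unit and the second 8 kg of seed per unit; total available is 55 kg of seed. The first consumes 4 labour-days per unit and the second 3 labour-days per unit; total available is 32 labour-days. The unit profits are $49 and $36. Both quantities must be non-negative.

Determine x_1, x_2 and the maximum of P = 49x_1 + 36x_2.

Extreme points and P = 49x_1 + 36x_2:
  (0, 0) → P = 0
  (0, 55/8) → P = 495/2
  (7, 0) → P = 343
  (6, 8/3) → P = 390
  (7/2, 6) → P = 775/2

The optimum lies where 8x_1 + 3x_2 = 56 and 4x_1 + 3x_2 = 32.
Solving simultaneously gives x_1 = 6, x_2 = 8/3.

x_1 = 6, x_2 = 8/3, maximum P = 390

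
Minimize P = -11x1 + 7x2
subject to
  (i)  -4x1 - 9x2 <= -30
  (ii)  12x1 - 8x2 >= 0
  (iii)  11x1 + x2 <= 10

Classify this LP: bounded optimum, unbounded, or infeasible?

infeasible

The boundaries -4x1 - 9x2 = -30 and 12x1 - 8x2 = 0 meet at (12/7, 18/7), but that point violates 11x1 + x2 ≤ 10. Every candidate vertex is excluded by some other constraint, so the feasible region is empty.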